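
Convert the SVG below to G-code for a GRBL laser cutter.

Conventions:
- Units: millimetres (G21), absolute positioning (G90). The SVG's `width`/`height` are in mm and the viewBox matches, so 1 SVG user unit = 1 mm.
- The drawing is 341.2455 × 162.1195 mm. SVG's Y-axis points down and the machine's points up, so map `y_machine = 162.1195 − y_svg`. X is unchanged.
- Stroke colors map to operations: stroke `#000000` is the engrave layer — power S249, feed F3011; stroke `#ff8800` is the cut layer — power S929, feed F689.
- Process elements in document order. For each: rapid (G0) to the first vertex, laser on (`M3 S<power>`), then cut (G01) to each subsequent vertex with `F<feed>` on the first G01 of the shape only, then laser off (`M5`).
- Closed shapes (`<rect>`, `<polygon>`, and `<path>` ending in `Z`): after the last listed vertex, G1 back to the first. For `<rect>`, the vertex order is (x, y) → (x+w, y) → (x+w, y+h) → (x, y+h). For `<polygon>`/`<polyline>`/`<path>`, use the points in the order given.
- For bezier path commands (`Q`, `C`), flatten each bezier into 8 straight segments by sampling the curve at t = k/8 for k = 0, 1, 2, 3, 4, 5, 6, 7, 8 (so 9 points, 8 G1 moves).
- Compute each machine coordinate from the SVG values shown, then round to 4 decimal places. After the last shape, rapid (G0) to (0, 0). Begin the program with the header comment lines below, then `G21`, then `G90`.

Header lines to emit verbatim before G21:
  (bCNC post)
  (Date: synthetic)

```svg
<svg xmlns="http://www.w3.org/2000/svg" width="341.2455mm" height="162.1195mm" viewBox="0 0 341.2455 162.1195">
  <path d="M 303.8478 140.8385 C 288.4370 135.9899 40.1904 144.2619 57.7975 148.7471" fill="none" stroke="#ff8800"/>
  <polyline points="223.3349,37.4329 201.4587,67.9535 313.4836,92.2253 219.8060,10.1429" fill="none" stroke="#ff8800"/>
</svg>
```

(bCNC post)
(Date: synthetic)
G21
G90
G0 X303.8478 Y21.2810
M3 S929
G01 X288.1286 Y22.5172 F689
G01 X256.4250 Y22.7215
G01 X214.5811 Y22.0920
G01 X168.4409 Y20.8269
G01 X123.8485 Y19.1242
G01 X86.6477 Y17.1821
G01 X62.6827 Y15.1988
G01 X57.7975 Y13.3724
M5
G0 X223.3349 Y124.6866
M3 S929
G01 X201.4587 Y94.1660 F689
G01 X313.4836 Y69.8942
G01 X219.8060 Y151.9766
M5
G0 X0.0000 Y0.0000

1 u = 1 mm; y_m = 162.1195 − y.

[1] `<path>` cubic bezier, #ff8800→cut S929 F689: (303.8478,21.2810) → (288.1286,22.5172) → (256.4250,22.7215) → (214.5811,22.0920) → (168.4409,20.8269) → (123.8485,19.1242) → (86.6477,17.1821) → (62.6827,15.1988) → (57.7975,13.3724)

[2] `<polyline>` open polyline, #ff8800→cut S929 F689: (223.3349,124.6866) → (201.4587,94.1660) → (313.4836,69.8942) → (219.8060,151.9766)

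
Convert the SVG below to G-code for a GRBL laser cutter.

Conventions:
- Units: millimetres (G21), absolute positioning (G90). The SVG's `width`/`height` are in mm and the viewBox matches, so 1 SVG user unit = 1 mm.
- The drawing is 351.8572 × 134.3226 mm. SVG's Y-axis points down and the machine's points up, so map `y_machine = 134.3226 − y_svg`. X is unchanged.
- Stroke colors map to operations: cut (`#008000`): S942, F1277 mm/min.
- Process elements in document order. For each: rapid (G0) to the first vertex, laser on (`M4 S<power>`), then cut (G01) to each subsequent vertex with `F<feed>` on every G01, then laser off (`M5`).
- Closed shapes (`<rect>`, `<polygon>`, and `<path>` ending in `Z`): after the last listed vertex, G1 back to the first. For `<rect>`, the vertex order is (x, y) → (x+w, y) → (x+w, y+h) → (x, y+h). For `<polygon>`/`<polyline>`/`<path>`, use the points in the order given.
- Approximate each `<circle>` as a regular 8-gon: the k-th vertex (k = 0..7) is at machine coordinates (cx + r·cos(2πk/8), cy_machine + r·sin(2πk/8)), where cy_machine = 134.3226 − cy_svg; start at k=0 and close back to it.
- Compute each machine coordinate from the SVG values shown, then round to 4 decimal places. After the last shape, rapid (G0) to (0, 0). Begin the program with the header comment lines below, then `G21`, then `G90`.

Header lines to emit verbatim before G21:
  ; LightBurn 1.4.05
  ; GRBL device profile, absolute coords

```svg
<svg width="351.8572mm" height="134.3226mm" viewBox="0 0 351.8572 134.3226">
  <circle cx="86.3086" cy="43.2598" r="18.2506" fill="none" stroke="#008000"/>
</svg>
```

viewBox `0 0 351.8572 134.3226` with mm width/height → 1 unit = 1 mm. Flip: y_m = 134.3226 − y_svg.

**Shape 1** — `<circle>` circle, stroke `#008000` → cut (S942, F1277). Machine vertices: (104.5592,91.0628) → (99.2137,103.9679) → (86.3086,109.3134) → (73.4035,103.9679) → (68.0580,91.0628) → (73.4035,78.1577) → (86.3086,72.8122) → (99.2137,78.1577) → (104.5592,91.0628). Closed: final G1 returns to the first vertex.

; LightBurn 1.4.05
; GRBL device profile, absolute coords
G21
G90
G0 X104.5592 Y91.0628
M4 S942
G01 X99.2137 Y103.9679 F1277
G01 X86.3086 Y109.3134 F1277
G01 X73.4035 Y103.9679 F1277
G01 X68.0580 Y91.0628 F1277
G01 X73.4035 Y78.1577 F1277
G01 X86.3086 Y72.8122 F1277
G01 X99.2137 Y78.1577 F1277
G01 X104.5592 Y91.0628 F1277
M5
G0 X0.0000 Y0.0000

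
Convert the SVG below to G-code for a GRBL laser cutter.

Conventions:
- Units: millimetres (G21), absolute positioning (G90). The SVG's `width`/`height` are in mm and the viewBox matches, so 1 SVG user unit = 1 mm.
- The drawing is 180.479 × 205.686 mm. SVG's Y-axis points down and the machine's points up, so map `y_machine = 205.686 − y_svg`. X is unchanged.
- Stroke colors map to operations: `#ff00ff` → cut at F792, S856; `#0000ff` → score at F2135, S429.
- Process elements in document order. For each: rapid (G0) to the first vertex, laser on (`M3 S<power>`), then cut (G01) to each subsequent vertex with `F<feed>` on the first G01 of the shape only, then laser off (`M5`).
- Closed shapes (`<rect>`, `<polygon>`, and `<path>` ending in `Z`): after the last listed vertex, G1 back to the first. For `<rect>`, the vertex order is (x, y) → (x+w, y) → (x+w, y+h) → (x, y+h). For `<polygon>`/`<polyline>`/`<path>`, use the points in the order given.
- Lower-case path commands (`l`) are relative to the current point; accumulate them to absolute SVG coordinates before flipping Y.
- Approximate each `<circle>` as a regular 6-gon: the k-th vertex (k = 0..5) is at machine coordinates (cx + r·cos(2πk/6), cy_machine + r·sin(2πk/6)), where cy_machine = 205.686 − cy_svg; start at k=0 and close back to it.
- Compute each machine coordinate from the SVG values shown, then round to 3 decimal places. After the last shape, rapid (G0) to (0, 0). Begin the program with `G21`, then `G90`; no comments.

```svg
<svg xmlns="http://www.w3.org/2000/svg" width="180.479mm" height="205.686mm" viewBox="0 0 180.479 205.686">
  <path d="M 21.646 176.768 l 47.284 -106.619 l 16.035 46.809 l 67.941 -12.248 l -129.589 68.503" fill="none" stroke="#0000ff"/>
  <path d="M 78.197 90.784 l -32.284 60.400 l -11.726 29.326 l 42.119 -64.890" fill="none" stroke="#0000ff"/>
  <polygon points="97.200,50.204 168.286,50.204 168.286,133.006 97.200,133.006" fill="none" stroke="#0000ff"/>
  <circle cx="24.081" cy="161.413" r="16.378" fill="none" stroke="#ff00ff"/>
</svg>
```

G21
G90
G0 X21.646 Y28.918
M3 S429
G01 X68.930 Y135.537 F2135
G01 X84.965 Y88.728
G01 X152.906 Y100.976
G01 X23.317 Y32.473
M5
G0 X78.197 Y114.902
M3 S429
G01 X45.913 Y54.502 F2135
G01 X34.187 Y25.176
G01 X76.306 Y90.066
M5
G0 X97.200 Y155.482
M3 S429
G01 X168.286 Y155.482 F2135
G01 X168.286 Y72.680
G01 X97.200 Y72.680
G01 X97.200 Y155.482
M5
G0 X40.459 Y44.273
M3 S856
G01 X32.270 Y58.457 F792
G01 X15.892 Y58.457
G01 X7.703 Y44.273
G01 X15.892 Y30.089
G01 X32.270 Y30.089
G01 X40.459 Y44.273
M5
G0 X0.000 Y0.000

1 u = 1 mm; y_m = 205.686 − y.

[1] `<path>` open polyline, #0000ff→score S429 F2135: (21.646,28.918) → (68.930,135.537) → (84.965,88.728) → (152.906,100.976) → (23.317,32.473)

[2] `<path>` open polyline, #0000ff→score S429 F2135: (78.197,114.902) → (45.913,54.502) → (34.187,25.176) → (76.306,90.066)

[3] `<polygon>` rectangle, #0000ff→score S429 F2135: (97.200,155.482) → (168.286,155.482) → (168.286,72.680) → (97.200,72.680) → (97.200,155.482) (closed)

[4] `<circle>` circle, #ff00ff→cut S856 F792: (40.459,44.273) → (32.270,58.457) → (15.892,58.457) → (7.703,44.273) → (15.892,30.089) → (32.270,30.089) → (40.459,44.273) (closed)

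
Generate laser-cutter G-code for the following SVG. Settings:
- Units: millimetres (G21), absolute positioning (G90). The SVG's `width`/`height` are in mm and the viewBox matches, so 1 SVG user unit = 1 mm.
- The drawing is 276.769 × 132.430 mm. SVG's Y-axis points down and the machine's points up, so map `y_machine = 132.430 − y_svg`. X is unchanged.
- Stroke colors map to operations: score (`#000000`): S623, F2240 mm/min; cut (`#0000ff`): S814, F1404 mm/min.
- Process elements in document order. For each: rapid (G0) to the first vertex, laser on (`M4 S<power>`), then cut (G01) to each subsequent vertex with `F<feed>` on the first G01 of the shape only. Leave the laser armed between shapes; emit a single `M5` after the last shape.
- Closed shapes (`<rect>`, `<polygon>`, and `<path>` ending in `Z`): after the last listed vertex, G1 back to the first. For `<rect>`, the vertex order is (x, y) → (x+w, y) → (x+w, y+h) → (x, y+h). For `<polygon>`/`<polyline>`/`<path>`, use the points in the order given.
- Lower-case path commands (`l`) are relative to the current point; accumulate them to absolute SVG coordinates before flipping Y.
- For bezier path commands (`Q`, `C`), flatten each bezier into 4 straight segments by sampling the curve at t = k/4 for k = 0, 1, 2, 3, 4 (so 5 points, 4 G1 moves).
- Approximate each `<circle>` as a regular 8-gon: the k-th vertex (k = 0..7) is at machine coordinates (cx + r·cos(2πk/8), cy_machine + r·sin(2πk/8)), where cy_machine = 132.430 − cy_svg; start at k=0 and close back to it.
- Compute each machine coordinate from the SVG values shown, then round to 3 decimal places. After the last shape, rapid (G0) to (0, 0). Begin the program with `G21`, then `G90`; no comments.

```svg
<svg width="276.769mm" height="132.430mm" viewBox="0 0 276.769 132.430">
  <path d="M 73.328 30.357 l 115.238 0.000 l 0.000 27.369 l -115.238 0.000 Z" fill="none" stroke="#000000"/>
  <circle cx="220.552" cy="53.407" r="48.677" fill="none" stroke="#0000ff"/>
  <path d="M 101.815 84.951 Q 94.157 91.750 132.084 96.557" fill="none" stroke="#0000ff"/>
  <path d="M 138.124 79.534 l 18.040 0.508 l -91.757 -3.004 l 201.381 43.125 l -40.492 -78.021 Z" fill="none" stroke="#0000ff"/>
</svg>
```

viewBox `0 0 276.769 132.430` with mm width/height → 1 unit = 1 mm. Flip: y_m = 132.430 − y_svg.

**Shape 1** — `<path>` rectangle, stroke `#000000` → score (S623, F2240). Machine vertices: (73.328,102.073) → (188.566,102.073) → (188.566,74.704) → (73.328,74.704) → (73.328,102.073). Closed: final G1 returns to the first vertex.

**Shape 2** — `<circle>` circle, stroke `#0000ff` → cut (S814, F1404). Machine vertices: (269.229,79.023) → (254.972,113.443) → (220.552,127.700) → (186.132,113.443) → (171.875,79.023) → (186.132,44.603) → (220.552,30.346) → (254.972,44.603) → (269.229,79.023). Closed: final G1 returns to the first vertex.

**Shape 3** — `<path>` quadratic bezier, stroke `#0000ff` → cut (S814, F1404). Control points (SVG): P0=(101.815,84.951), P1=(94.157,91.750), P2=(132.084,96.557); sampled at t=k/4. Machine vertices: (101.815,47.479) → (100.835,44.204) → (105.553,41.178) → (115.970,38.401) → (132.084,35.873). Open path.

**Shape 4** — `<path>` closed polygon, stroke `#0000ff` → cut (S814, F1404). Machine vertices: (138.124,52.896) → (156.164,52.388) → (64.407,55.392) → (265.788,12.267) → (225.296,90.288) → (138.124,52.896). Closed: final G1 returns to the first vertex.

G21
G90
G0 X73.328 Y102.073
M4 S623
G01 X188.566 Y102.073 F2240
G01 X188.566 Y74.704
G01 X73.328 Y74.704
G01 X73.328 Y102.073
G0 X269.229 Y79.023
M4 S814
G01 X254.972 Y113.443 F1404
G01 X220.552 Y127.700
G01 X186.132 Y113.443
G01 X171.875 Y79.023
G01 X186.132 Y44.603
G01 X220.552 Y30.346
G01 X254.972 Y44.603
G01 X269.229 Y79.023
G0 X101.815 Y47.479
M4 S814
G01 X100.835 Y44.204 F1404
G01 X105.553 Y41.178
G01 X115.970 Y38.401
G01 X132.084 Y35.873
G0 X138.124 Y52.896
M4 S814
G01 X156.164 Y52.388 F1404
G01 X64.407 Y55.392
G01 X265.788 Y12.267
G01 X225.296 Y90.288
G01 X138.124 Y52.896
M5
G0 X0.000 Y0.000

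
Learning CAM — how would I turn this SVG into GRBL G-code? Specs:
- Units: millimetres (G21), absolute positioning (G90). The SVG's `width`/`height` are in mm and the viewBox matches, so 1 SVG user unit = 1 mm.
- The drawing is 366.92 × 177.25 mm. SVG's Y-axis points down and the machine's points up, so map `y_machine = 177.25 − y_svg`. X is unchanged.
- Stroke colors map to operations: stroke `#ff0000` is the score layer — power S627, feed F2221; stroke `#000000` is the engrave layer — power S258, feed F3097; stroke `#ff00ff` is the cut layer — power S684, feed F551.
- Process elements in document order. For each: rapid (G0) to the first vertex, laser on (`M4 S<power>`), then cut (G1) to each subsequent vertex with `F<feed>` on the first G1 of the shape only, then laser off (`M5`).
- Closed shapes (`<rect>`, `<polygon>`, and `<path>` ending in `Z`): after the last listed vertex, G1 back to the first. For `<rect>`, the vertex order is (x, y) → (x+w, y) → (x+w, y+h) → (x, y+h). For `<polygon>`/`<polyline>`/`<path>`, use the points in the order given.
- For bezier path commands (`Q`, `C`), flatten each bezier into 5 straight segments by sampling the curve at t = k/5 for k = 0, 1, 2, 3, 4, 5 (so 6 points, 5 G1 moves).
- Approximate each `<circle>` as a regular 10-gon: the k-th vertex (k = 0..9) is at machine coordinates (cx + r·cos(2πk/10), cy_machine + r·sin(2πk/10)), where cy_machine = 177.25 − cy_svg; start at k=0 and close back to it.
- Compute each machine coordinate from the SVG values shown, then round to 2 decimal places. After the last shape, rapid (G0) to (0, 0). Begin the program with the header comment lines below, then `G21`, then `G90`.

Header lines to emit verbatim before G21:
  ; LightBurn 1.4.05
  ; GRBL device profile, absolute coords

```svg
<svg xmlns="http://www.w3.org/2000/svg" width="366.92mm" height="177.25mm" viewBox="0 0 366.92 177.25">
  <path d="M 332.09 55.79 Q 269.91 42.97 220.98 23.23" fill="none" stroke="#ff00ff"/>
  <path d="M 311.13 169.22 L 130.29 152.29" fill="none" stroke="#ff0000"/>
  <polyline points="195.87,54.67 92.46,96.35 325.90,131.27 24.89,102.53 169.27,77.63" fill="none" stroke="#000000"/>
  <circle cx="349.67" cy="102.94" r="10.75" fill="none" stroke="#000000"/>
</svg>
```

1 u = 1 mm; y_m = 177.25 − y.

[1] `<path>` quadratic bezier, #ff00ff→cut S684 F551: (332.09,121.46) → (307.75,126.86) → (284.47,132.82) → (262.24,139.34) → (241.08,146.40) → (220.98,154.02)

[2] `<path>` line segment, #ff0000→score S627 F2221: (311.13,8.03) → (130.29,24.96)

[3] `<polyline>` open polyline, #000000→engrave S258 F3097: (195.87,122.58) → (92.46,80.90) → (325.90,45.98) → (24.89,74.72) → (169.27,99.62)

[4] `<circle>` circle, #000000→engrave S258 F3097: (360.42,74.31) → (358.37,80.63) → (352.99,84.53) → (346.35,84.53) → (340.97,80.63) → (338.92,74.31) → (340.97,67.99) → (346.35,64.09) → (352.99,64.09) → (358.37,67.99) → (360.42,74.31) (closed)

; LightBurn 1.4.05
; GRBL device profile, absolute coords
G21
G90
G0 X332.09 Y121.46
M4 S684
G1 X307.75 Y126.86 F551
G1 X284.47 Y132.82
G1 X262.24 Y139.34
G1 X241.08 Y146.40
G1 X220.98 Y154.02
M5
G0 X311.13 Y8.03
M4 S627
G1 X130.29 Y24.96 F2221
M5
G0 X195.87 Y122.58
M4 S258
G1 X92.46 Y80.90 F3097
G1 X325.90 Y45.98
G1 X24.89 Y74.72
G1 X169.27 Y99.62
M5
G0 X360.42 Y74.31
M4 S258
G1 X358.37 Y80.63 F3097
G1 X352.99 Y84.53
G1 X346.35 Y84.53
G1 X340.97 Y80.63
G1 X338.92 Y74.31
G1 X340.97 Y67.99
G1 X346.35 Y64.09
G1 X352.99 Y64.09
G1 X358.37 Y67.99
G1 X360.42 Y74.31
M5
G0 X0.00 Y0.00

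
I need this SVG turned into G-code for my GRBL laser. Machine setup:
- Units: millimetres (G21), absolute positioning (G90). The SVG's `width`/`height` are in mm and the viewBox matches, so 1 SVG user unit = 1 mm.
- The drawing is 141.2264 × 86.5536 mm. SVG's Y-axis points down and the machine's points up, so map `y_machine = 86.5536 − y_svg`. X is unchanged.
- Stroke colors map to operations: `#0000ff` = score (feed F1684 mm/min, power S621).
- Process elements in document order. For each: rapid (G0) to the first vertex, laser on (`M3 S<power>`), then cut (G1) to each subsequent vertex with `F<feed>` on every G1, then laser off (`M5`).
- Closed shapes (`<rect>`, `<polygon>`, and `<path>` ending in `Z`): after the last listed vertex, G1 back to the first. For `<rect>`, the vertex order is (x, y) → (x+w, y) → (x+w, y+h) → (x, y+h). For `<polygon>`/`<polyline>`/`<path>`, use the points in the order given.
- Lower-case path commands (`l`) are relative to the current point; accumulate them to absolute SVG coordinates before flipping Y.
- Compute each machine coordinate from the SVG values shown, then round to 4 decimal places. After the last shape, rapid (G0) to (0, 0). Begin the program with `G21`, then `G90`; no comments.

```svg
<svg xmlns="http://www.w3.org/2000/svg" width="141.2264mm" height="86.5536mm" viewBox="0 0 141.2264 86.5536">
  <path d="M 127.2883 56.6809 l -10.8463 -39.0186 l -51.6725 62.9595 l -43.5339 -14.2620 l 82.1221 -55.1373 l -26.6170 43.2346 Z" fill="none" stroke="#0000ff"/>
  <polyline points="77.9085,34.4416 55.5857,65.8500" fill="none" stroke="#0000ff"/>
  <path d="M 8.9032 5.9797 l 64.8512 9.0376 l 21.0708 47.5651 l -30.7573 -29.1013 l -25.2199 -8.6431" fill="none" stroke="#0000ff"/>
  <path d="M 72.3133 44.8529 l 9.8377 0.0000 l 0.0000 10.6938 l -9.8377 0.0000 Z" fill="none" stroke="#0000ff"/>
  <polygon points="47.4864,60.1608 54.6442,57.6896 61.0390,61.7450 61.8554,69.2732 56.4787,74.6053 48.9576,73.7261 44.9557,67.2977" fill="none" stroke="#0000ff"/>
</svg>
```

Since the viewBox matches the mm dimensions, user units are millimetres directly. The only transform is the Y-flip y_m = 86.5536 − y_svg.

Shape 1 is a closed polygon drawn with `<path>`. Its stroke #0000ff means score at S621, F1684. After flipping Y the toolpath is (127.2883,29.8727) → (116.4420,68.8913) → (64.7695,5.9318) → (21.2356,20.1938) → (103.3577,75.3311) → (76.7407,32.0965) → (127.2883,29.8727), returning to the start.

Shape 2 is a line segment drawn with `<polyline>`. Its stroke #0000ff means score at S621, F1684. After flipping Y the toolpath is (77.9085,52.1120) → (55.5857,20.7036).

Shape 3 is a open polyline drawn with `<path>`. Its stroke #0000ff means score at S621, F1684. After flipping Y the toolpath is (8.9032,80.5739) → (73.7544,71.5363) → (94.8252,23.9712) → (64.0679,53.0725) → (38.8480,61.7156).

Shape 4 is a rectangle drawn with `<path>`. Its stroke #0000ff means score at S621, F1684. After flipping Y the toolpath is (72.3133,41.7007) → (82.1510,41.7007) → (82.1510,31.0069) → (72.3133,31.0069) → (72.3133,41.7007), returning to the start.

Shape 5 is a regular polygon drawn with `<polygon>`. Its stroke #0000ff means score at S621, F1684. After flipping Y the toolpath is (47.4864,26.3928) → (54.6442,28.8640) → (61.0390,24.8086) → (61.8554,17.2804) → (56.4787,11.9483) → (48.9576,12.8275) → (44.9557,19.2559) → (47.4864,26.3928), returning to the start.

G21
G90
G0 X127.2883 Y29.8727
M3 S621
G1 X116.4420 Y68.8913 F1684
G1 X64.7695 Y5.9318 F1684
G1 X21.2356 Y20.1938 F1684
G1 X103.3577 Y75.3311 F1684
G1 X76.7407 Y32.0965 F1684
G1 X127.2883 Y29.8727 F1684
M5
G0 X77.9085 Y52.1120
M3 S621
G1 X55.5857 Y20.7036 F1684
M5
G0 X8.9032 Y80.5739
M3 S621
G1 X73.7544 Y71.5363 F1684
G1 X94.8252 Y23.9712 F1684
G1 X64.0679 Y53.0725 F1684
G1 X38.8480 Y61.7156 F1684
M5
G0 X72.3133 Y41.7007
M3 S621
G1 X82.1510 Y41.7007 F1684
G1 X82.1510 Y31.0069 F1684
G1 X72.3133 Y31.0069 F1684
G1 X72.3133 Y41.7007 F1684
M5
G0 X47.4864 Y26.3928
M3 S621
G1 X54.6442 Y28.8640 F1684
G1 X61.0390 Y24.8086 F1684
G1 X61.8554 Y17.2804 F1684
G1 X56.4787 Y11.9483 F1684
G1 X48.9576 Y12.8275 F1684
G1 X44.9557 Y19.2559 F1684
G1 X47.4864 Y26.3928 F1684
M5
G0 X0.0000 Y0.0000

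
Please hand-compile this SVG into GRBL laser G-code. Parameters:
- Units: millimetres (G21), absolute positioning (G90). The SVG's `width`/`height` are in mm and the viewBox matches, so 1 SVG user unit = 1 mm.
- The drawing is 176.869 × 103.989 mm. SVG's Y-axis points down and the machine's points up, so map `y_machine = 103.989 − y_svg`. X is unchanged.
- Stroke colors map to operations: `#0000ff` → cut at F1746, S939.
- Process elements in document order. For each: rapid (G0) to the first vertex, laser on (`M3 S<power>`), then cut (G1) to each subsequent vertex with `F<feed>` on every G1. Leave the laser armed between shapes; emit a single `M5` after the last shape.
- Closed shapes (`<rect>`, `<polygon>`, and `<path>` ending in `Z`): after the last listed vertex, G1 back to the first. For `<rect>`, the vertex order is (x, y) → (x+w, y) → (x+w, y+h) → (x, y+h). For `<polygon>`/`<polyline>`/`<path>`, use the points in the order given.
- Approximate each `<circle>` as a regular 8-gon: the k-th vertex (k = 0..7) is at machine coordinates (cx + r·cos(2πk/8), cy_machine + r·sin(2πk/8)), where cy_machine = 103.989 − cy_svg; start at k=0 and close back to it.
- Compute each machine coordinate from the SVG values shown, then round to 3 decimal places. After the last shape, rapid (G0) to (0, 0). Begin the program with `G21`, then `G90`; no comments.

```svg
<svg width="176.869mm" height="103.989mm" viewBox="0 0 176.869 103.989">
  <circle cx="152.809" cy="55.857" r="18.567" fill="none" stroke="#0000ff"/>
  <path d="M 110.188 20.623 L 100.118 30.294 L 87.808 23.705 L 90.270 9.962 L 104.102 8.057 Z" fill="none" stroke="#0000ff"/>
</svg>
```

viewBox `0 0 176.869 103.989` with mm width/height → 1 unit = 1 mm. Flip: y_m = 103.989 − y_svg.

**Shape 1** — `<circle>` circle, stroke `#0000ff` → cut (S939, F1746). Machine vertices: (171.376,48.132) → (165.938,61.261) → (152.809,66.699) → (139.680,61.261) → (134.242,48.132) → (139.680,35.003) → (152.809,29.565) → (165.938,35.003) → (171.376,48.132). Closed: final G1 returns to the first vertex.

**Shape 2** — `<path>` regular polygon, stroke `#0000ff` → cut (S939, F1746). Machine vertices: (110.188,83.366) → (100.118,73.695) → (87.808,80.284) → (90.270,94.027) → (104.102,95.932) → (110.188,83.366). Closed: final G1 returns to the first vertex.

G21
G90
G0 X171.376 Y48.132
M3 S939
G1 X165.938 Y61.261 F1746
G1 X152.809 Y66.699 F1746
G1 X139.680 Y61.261 F1746
G1 X134.242 Y48.132 F1746
G1 X139.680 Y35.003 F1746
G1 X152.809 Y29.565 F1746
G1 X165.938 Y35.003 F1746
G1 X171.376 Y48.132 F1746
G0 X110.188 Y83.366
M3 S939
G1 X100.118 Y73.695 F1746
G1 X87.808 Y80.284 F1746
G1 X90.270 Y94.027 F1746
G1 X104.102 Y95.932 F1746
G1 X110.188 Y83.366 F1746
M5
G0 X0.000 Y0.000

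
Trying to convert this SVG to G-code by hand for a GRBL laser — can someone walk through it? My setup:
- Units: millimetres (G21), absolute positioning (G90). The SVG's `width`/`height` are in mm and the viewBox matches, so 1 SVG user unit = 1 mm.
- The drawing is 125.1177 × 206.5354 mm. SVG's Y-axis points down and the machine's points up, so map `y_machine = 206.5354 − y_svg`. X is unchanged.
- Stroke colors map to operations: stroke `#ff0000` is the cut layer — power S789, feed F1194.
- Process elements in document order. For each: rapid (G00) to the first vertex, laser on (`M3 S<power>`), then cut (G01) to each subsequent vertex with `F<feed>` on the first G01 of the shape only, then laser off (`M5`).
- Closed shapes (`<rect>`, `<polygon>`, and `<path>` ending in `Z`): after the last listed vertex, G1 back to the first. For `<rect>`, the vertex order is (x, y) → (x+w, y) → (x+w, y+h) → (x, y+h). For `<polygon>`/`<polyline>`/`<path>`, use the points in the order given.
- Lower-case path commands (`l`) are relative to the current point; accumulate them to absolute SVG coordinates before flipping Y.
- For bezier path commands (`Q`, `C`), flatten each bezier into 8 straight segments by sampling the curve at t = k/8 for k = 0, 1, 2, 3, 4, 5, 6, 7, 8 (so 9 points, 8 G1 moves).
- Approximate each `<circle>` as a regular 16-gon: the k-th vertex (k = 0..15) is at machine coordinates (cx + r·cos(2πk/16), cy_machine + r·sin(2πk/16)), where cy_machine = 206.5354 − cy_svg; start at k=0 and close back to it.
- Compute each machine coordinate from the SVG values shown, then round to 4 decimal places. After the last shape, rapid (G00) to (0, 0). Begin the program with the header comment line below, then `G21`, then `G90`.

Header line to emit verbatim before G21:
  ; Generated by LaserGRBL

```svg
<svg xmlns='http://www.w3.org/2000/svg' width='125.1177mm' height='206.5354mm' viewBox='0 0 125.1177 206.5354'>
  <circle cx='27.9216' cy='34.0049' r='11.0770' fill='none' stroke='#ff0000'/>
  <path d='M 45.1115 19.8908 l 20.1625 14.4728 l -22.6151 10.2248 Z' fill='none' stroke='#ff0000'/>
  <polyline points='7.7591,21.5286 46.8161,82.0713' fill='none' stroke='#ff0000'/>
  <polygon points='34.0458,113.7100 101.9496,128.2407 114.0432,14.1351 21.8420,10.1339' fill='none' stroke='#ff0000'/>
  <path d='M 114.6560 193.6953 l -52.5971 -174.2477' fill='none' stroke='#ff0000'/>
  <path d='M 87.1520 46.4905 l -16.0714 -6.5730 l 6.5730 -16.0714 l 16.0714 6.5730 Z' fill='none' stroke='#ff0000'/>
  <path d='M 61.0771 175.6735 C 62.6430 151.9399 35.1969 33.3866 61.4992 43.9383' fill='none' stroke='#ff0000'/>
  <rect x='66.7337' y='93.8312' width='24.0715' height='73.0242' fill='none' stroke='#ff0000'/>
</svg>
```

; Generated by LaserGRBL
G21
G90
G00 X38.9986 Y172.5305
M3 S789
G01 X38.1554 Y176.7695 F1194
G01 X35.7542 Y180.3631
G01 X32.1606 Y182.7643
G01 X27.9216 Y183.6075
G01 X23.6826 Y182.7643
G01 X20.0890 Y180.3631
G01 X17.6878 Y176.7695
G01 X16.8446 Y172.5305
G01 X17.6878 Y168.2915
G01 X20.0890 Y164.6979
G01 X23.6826 Y162.2967
G01 X27.9216 Y161.4535
G01 X32.1606 Y162.2967
G01 X35.7542 Y164.6979
G01 X38.1554 Y168.2915
G01 X38.9986 Y172.5305
M5
G00 X45.1115 Y186.6446
M3 S789
G01 X65.2740 Y172.1718 F1194
G01 X42.6589 Y161.9470
G01 X45.1115 Y186.6446
M5
G00 X7.7591 Y185.0068
M3 S789
G01 X46.8161 Y124.4641 F1194
M5
G00 X34.0458 Y92.8254
M3 S789
G01 X101.9496 Y78.2947 F1194
G01 X114.0432 Y192.4003
G01 X21.8420 Y196.4015
G01 X34.0458 Y92.8254
M5
G00 X114.6560 Y12.8401
M3 S789
G01 X62.0589 Y187.0878 F1194
M5
G00 X87.1520 Y160.0449
M3 S789
G01 X71.0806 Y166.6179 F1194
G01 X77.6536 Y182.6893
G01 X93.7250 Y176.1163
G01 X87.1520 Y160.0449
M5
G00 X61.0771 Y30.8619
M3 S789
G01 X60.4660 Y43.7693 F1194
G01 X58.1049 Y62.9420
G01 X54.9636 Y85.7557
G01 X52.0120 Y109.5865
G01 X50.2199 Y131.8101
G01 X50.5572 Y149.8025
G01 X53.9937 Y160.9395
G01 X61.4992 Y162.5971
M5
G00 X66.7337 Y112.7042
M3 S789
G01 X90.8052 Y112.7042 F1194
G01 X90.8052 Y39.6800
G01 X66.7337 Y39.6800
G01 X66.7337 Y112.7042
M5
G00 X0.0000 Y0.0000

1 u = 1 mm; y_m = 206.5354 − y.

[1] `<circle>` circle, #ff0000→cut S789 F1194: (38.9986,172.5305) → (38.1554,176.7695) → (35.7542,180.3631) → (32.1606,182.7643) → (27.9216,183.6075) → (23.6826,182.7643) → (20.0890,180.3631) → (17.6878,176.7695) → (16.8446,172.5305) → (17.6878,168.2915) → (20.0890,164.6979) → (23.6826,162.2967) → (27.9216,161.4535) → (32.1606,162.2967) → (35.7542,164.6979) → (38.1554,168.2915) → (38.9986,172.5305) (closed)

[2] `<path>` regular polygon, #ff0000→cut S789 F1194: (45.1115,186.6446) → (65.2740,172.1718) → (42.6589,161.9470) → (45.1115,186.6446) (closed)

[3] `<polyline>` line segment, #ff0000→cut S789 F1194: (7.7591,185.0068) → (46.8161,124.4641)

[4] `<polygon>` closed polygon, #ff0000→cut S789 F1194: (34.0458,92.8254) → (101.9496,78.2947) → (114.0432,192.4003) → (21.8420,196.4015) → (34.0458,92.8254) (closed)

[5] `<path>` line segment, #ff0000→cut S789 F1194: (114.6560,12.8401) → (62.0589,187.0878)

[6] `<path>` regular polygon, #ff0000→cut S789 F1194: (87.1520,160.0449) → (71.0806,166.6179) → (77.6536,182.6893) → (93.7250,176.1163) → (87.1520,160.0449) (closed)

[7] `<path>` cubic bezier, #ff0000→cut S789 F1194: (61.0771,30.8619) → (60.4660,43.7693) → (58.1049,62.9420) → (54.9636,85.7557) → (52.0120,109.5865) → (50.2199,131.8101) → (50.5572,149.8025) → (53.9937,160.9395) → (61.4992,162.5971)

[8] `<rect>` rectangle, #ff0000→cut S789 F1194: (66.7337,112.7042) → (90.8052,112.7042) → (90.8052,39.6800) → (66.7337,39.6800) → (66.7337,112.7042) (closed)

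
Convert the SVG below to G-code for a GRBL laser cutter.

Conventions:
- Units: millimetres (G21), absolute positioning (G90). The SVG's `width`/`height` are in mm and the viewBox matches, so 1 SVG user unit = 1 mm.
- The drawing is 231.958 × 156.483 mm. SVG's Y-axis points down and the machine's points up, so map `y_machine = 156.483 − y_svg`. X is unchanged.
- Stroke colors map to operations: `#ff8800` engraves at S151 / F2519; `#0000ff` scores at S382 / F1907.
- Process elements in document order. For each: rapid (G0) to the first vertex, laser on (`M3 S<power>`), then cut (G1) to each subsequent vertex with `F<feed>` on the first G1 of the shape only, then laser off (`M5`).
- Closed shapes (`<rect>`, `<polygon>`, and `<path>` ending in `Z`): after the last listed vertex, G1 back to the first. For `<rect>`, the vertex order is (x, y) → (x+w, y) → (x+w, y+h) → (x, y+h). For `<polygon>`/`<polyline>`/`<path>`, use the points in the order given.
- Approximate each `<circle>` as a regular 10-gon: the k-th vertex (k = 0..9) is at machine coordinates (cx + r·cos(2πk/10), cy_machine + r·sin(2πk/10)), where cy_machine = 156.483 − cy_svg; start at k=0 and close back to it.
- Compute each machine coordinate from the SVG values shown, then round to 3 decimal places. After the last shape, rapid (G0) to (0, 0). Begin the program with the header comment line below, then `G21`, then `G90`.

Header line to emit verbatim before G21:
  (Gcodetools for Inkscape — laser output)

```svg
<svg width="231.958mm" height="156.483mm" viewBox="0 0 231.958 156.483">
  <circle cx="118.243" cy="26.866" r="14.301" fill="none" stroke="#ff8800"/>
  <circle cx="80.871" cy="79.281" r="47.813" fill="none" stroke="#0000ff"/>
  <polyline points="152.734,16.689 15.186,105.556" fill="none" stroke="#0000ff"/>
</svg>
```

1 u = 1 mm; y_m = 156.483 − y.

[1] `<circle>` circle, #ff8800→engrave S151 F2519: (132.544,129.617) → (129.813,138.023) → (122.662,143.218) → (113.824,143.218) → (106.673,138.023) → (103.942,129.617) → (106.673,121.211) → (113.824,116.016) → (122.662,116.016) → (129.813,121.211) → (132.544,129.617) (closed)

[2] `<circle>` circle, #0000ff→score S382 F1907: (128.684,77.202) → (119.553,105.306) → (95.646,122.675) → (66.096,122.675) → (42.189,105.306) → (33.058,77.202) → (42.189,49.098) → (66.096,31.729) → (95.646,31.729) → (119.553,49.098) → (128.684,77.202) (closed)

[3] `<polyline>` line segment, #0000ff→score S382 F1907: (152.734,139.794) → (15.186,50.927)

(Gcodetools for Inkscape — laser output)
G21
G90
G0 X132.544 Y129.617
M3 S151
G1 X129.813 Y138.023 F2519
G1 X122.662 Y143.218
G1 X113.824 Y143.218
G1 X106.673 Y138.023
G1 X103.942 Y129.617
G1 X106.673 Y121.211
G1 X113.824 Y116.016
G1 X122.662 Y116.016
G1 X129.813 Y121.211
G1 X132.544 Y129.617
M5
G0 X128.684 Y77.202
M3 S382
G1 X119.553 Y105.306 F1907
G1 X95.646 Y122.675
G1 X66.096 Y122.675
G1 X42.189 Y105.306
G1 X33.058 Y77.202
G1 X42.189 Y49.098
G1 X66.096 Y31.729
G1 X95.646 Y31.729
G1 X119.553 Y49.098
G1 X128.684 Y77.202
M5
G0 X152.734 Y139.794
M3 S382
G1 X15.186 Y50.927 F1907
M5
G0 X0.000 Y0.000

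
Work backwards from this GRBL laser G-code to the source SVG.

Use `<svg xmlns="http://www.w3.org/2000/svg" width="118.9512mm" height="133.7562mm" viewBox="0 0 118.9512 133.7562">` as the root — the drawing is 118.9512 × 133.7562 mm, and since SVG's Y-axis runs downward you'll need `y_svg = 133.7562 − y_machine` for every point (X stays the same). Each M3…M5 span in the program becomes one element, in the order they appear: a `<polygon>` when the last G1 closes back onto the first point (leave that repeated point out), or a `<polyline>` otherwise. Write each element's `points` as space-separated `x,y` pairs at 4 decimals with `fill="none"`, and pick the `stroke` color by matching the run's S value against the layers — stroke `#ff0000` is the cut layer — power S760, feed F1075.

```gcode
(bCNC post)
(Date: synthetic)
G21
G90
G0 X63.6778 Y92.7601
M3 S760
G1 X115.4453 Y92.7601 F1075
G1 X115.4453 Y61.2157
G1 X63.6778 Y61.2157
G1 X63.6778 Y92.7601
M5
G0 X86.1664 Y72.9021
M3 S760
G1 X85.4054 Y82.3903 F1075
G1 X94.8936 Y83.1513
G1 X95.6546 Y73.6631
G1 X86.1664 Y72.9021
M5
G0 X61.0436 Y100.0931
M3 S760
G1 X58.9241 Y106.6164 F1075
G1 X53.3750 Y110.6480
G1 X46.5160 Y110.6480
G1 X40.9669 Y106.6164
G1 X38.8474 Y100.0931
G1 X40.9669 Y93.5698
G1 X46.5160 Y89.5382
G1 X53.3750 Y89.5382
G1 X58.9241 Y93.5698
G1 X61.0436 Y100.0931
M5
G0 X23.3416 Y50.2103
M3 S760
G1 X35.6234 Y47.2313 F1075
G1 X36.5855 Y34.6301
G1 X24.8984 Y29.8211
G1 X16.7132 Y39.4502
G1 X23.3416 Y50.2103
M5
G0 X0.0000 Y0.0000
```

Machine Y-up, SVG Y-down with viewBox height 133.7562, so y_svg = 133.7562 − y_machine; X carries over. Every run uses S760, so all elements get stroke `#ff0000` (cut).

Run 1: The run returns to its start, so emit a `<polygon>` with points (Y-flipped): 63.6778,40.9961 115.4453,40.9961 115.4453,72.5405 63.6778,72.5405.

Run 2: The run returns to its start, so emit a `<polygon>` with points (Y-flipped): 86.1664,60.8541 85.4054,51.3659 94.8936,50.6049 95.6546,60.0931.

Run 3: The run returns to its start, so emit a `<polygon>` with points (Y-flipped): 61.0436,33.6631 58.9241,27.1398 53.3750,23.1082 46.5160,23.1082 40.9669,27.1398 38.8474,33.6631 40.9669,40.1864 46.5160,44.2180 53.3750,44.2180 58.9241,40.1864.

Run 4: The run returns to its start, so emit a `<polygon>` with points (Y-flipped): 23.3416,83.5459 35.6234,86.5249 36.5855,99.1261 24.8984,103.9351 16.7132,94.3060.

<svg xmlns="http://www.w3.org/2000/svg" width="118.9512mm" height="133.7562mm" viewBox="0 0 118.9512 133.7562">
  <polygon points="63.6778,40.9961 115.4453,40.9961 115.4453,72.5405 63.6778,72.5405" fill="none" stroke="#ff0000"/>
  <polygon points="86.1664,60.8541 85.4054,51.3659 94.8936,50.6049 95.6546,60.0931" fill="none" stroke="#ff0000"/>
  <polygon points="61.0436,33.6631 58.9241,27.1398 53.3750,23.1082 46.5160,23.1082 40.9669,27.1398 38.8474,33.6631 40.9669,40.1864 46.5160,44.2180 53.3750,44.2180 58.9241,40.1864" fill="none" stroke="#ff0000"/>
  <polygon points="23.3416,83.5459 35.6234,86.5249 36.5855,99.1261 24.8984,103.9351 16.7132,94.3060" fill="none" stroke="#ff0000"/>
</svg>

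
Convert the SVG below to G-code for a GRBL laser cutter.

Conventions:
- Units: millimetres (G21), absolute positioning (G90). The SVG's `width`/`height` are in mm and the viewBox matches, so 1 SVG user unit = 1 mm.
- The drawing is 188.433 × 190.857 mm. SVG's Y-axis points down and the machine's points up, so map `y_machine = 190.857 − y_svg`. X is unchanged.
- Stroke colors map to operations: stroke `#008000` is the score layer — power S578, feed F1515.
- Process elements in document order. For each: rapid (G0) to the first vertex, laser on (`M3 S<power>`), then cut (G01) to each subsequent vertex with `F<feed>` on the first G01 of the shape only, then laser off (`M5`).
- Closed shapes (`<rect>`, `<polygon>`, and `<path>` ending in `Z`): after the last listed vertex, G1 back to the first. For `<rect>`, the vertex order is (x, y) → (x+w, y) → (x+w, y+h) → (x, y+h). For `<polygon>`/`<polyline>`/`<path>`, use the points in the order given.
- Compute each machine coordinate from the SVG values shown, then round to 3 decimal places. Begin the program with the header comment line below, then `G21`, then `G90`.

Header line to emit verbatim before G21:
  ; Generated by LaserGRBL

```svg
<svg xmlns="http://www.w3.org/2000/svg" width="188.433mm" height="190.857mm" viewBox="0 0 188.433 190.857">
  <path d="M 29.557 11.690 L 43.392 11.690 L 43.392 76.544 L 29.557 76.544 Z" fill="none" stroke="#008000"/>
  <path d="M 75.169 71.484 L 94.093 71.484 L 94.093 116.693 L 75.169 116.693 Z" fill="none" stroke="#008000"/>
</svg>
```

1 u = 1 mm; y_m = 190.857 − y.

[1] `<path>` rectangle, #008000→score S578 F1515: (29.557,179.167) → (43.392,179.167) → (43.392,114.313) → (29.557,114.313) → (29.557,179.167) (closed)

[2] `<path>` rectangle, #008000→score S578 F1515: (75.169,119.373) → (94.093,119.373) → (94.093,74.164) → (75.169,74.164) → (75.169,119.373) (closed)

; Generated by LaserGRBL
G21
G90
G0 X29.557 Y179.167
M3 S578
G01 X43.392 Y179.167 F1515
G01 X43.392 Y114.313
G01 X29.557 Y114.313
G01 X29.557 Y179.167
M5
G0 X75.169 Y119.373
M3 S578
G01 X94.093 Y119.373 F1515
G01 X94.093 Y74.164
G01 X75.169 Y74.164
G01 X75.169 Y119.373
M5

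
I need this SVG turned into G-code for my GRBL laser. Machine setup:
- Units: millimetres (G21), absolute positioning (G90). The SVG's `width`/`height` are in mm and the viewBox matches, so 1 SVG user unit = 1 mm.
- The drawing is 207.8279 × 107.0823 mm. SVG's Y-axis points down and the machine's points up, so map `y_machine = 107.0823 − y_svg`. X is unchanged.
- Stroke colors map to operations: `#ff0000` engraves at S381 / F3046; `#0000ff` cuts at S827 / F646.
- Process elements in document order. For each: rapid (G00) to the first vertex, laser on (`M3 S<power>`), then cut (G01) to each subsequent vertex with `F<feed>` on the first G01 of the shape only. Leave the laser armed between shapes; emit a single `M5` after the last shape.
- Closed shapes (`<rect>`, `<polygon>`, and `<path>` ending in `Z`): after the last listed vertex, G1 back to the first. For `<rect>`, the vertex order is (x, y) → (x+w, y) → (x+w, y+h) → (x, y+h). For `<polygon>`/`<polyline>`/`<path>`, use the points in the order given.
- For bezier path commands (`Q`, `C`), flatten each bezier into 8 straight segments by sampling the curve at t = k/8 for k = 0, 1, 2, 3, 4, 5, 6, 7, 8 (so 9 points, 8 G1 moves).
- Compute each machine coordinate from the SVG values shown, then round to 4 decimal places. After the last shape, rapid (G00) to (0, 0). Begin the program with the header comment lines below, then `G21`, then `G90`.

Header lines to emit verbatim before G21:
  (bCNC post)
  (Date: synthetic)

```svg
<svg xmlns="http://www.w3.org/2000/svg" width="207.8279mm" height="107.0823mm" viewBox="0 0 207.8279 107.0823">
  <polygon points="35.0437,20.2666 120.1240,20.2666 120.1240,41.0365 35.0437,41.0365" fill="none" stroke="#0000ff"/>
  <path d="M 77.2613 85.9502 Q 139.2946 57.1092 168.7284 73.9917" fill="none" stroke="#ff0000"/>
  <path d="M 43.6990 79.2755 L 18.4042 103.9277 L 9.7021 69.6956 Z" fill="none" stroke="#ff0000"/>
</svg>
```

Since the viewBox matches the mm dimensions, user units are millimetres directly. The only transform is the Y-flip y_m = 107.0823 − y_svg.

Shape 1 is a rectangle drawn with `<polygon>`. Its stroke #0000ff means cut at S827, F646. After flipping Y the toolpath is (35.0437,86.8157) → (120.1240,86.8157) → (120.1240,66.0458) → (35.0437,66.0458) → (35.0437,86.8157), returning to the start.

Shape 2 is a quadratic bezier drawn with `<path>`. Its stroke #ff0000 means engrave at S381, F3046. After flipping Y the toolpath is (77.2613,21.1321) → (92.2603,27.6279) → (106.2405,32.6949) → (119.2020,36.3330) → (131.1447,38.5422) → (142.0687,39.3226) → (151.9740,38.6741) → (160.8606,36.5968) → (168.7284,33.0906).

Shape 3 is a regular polygon drawn with `<path>`. Its stroke #ff0000 means engrave at S381, F3046. After flipping Y the toolpath is (43.6990,27.8068) → (18.4042,3.1546) → (9.7021,37.3867) → (43.6990,27.8068), returning to the start.

(bCNC post)
(Date: synthetic)
G21
G90
G00 X35.0437 Y86.8157
M3 S827
G01 X120.1240 Y86.8157 F646
G01 X120.1240 Y66.0458
G01 X35.0437 Y66.0458
G01 X35.0437 Y86.8157
G00 X77.2613 Y21.1321
M3 S381
G01 X92.2603 Y27.6279 F3046
G01 X106.2405 Y32.6949
G01 X119.2020 Y36.3330
G01 X131.1447 Y38.5422
G01 X142.0687 Y39.3226
G01 X151.9740 Y38.6741
G01 X160.8606 Y36.5968
G01 X168.7284 Y33.0906
G00 X43.6990 Y27.8068
M3 S381
G01 X18.4042 Y3.1546 F3046
G01 X9.7021 Y37.3867
G01 X43.6990 Y27.8068
M5
G00 X0.0000 Y0.0000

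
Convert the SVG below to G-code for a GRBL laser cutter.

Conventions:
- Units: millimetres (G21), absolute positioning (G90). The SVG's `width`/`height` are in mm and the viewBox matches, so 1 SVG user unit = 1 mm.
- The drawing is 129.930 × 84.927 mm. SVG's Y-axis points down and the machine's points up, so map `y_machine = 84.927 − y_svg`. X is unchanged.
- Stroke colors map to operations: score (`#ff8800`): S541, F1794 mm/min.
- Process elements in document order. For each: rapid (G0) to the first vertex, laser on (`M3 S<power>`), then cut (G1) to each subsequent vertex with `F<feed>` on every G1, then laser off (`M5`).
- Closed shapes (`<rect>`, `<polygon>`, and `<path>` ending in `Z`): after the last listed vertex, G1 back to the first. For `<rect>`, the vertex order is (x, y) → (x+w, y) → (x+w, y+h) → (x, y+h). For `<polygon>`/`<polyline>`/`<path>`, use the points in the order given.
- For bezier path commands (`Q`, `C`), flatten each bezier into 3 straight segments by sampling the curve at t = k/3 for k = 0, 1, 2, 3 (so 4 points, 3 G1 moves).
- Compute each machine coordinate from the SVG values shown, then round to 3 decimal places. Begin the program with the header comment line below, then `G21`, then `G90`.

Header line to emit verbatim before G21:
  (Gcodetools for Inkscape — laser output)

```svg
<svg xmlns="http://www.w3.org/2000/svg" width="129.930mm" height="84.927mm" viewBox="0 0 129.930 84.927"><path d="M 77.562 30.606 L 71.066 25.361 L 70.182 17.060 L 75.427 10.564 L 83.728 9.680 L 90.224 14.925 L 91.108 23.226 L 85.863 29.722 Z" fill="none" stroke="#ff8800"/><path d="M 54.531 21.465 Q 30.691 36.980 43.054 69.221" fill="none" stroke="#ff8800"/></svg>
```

(Gcodetools for Inkscape — laser output)
G21
G90
G0 X77.562 Y54.321
M3 S541
G1 X71.066 Y59.566 F1794
G1 X70.182 Y67.867 F1794
G1 X75.427 Y74.363 F1794
G1 X83.728 Y75.247 F1794
G1 X90.224 Y70.002 F1794
G1 X91.108 Y61.701 F1794
G1 X85.863 Y55.205 F1794
G1 X77.562 Y54.321 F1794
M5
G0 X54.531 Y63.462
M3 S541
G1 X42.660 Y51.260 F1794
G1 X38.835 Y35.342 F1794
G1 X43.054 Y15.706 F1794
M5

Since the viewBox matches the mm dimensions, user units are millimetres directly. The only transform is the Y-flip y_m = 84.927 − y_svg.

Shape 1 is a regular polygon drawn with `<path>`. Its stroke #ff8800 means score at S541, F1794. After flipping Y the toolpath is (77.562,54.321) → (71.066,59.566) → (70.182,67.867) → (75.427,74.363) → (83.728,75.247) → (90.224,70.002) → (91.108,61.701) → (85.863,55.205) → (77.562,54.321), returning to the start.

Shape 2 is a quadratic bezier drawn with `<path>`. Its stroke #ff8800 means score at S541, F1794. After flipping Y the toolpath is (54.531,63.462) → (42.660,51.260) → (38.835,35.342) → (43.054,15.706).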